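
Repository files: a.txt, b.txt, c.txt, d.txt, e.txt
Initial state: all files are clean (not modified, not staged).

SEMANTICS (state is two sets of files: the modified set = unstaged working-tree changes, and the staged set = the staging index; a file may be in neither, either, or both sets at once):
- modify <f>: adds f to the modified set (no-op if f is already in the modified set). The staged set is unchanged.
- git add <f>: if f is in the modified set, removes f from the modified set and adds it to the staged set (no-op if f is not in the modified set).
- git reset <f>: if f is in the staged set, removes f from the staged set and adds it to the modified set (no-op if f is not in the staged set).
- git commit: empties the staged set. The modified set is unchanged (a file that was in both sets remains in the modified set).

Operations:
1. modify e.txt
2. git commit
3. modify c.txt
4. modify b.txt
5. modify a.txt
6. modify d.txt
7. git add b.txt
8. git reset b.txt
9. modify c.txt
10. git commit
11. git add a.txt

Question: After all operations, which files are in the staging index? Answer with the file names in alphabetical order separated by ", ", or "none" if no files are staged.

After op 1 (modify e.txt): modified={e.txt} staged={none}
After op 2 (git commit): modified={e.txt} staged={none}
After op 3 (modify c.txt): modified={c.txt, e.txt} staged={none}
After op 4 (modify b.txt): modified={b.txt, c.txt, e.txt} staged={none}
After op 5 (modify a.txt): modified={a.txt, b.txt, c.txt, e.txt} staged={none}
After op 6 (modify d.txt): modified={a.txt, b.txt, c.txt, d.txt, e.txt} staged={none}
After op 7 (git add b.txt): modified={a.txt, c.txt, d.txt, e.txt} staged={b.txt}
After op 8 (git reset b.txt): modified={a.txt, b.txt, c.txt, d.txt, e.txt} staged={none}
After op 9 (modify c.txt): modified={a.txt, b.txt, c.txt, d.txt, e.txt} staged={none}
After op 10 (git commit): modified={a.txt, b.txt, c.txt, d.txt, e.txt} staged={none}
After op 11 (git add a.txt): modified={b.txt, c.txt, d.txt, e.txt} staged={a.txt}

Answer: a.txt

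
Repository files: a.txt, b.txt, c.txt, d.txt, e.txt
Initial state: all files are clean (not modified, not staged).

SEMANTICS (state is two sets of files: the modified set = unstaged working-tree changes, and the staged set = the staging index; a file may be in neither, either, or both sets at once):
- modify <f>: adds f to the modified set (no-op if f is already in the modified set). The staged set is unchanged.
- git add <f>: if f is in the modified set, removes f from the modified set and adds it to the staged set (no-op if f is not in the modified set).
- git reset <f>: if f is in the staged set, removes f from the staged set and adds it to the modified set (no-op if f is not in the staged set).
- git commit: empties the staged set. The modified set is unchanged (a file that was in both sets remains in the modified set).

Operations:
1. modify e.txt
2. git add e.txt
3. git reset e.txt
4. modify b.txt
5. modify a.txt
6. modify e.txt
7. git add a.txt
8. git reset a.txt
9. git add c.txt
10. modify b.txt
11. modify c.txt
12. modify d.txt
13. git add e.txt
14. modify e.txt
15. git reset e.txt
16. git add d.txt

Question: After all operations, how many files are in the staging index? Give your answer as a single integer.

Answer: 1

Derivation:
After op 1 (modify e.txt): modified={e.txt} staged={none}
After op 2 (git add e.txt): modified={none} staged={e.txt}
After op 3 (git reset e.txt): modified={e.txt} staged={none}
After op 4 (modify b.txt): modified={b.txt, e.txt} staged={none}
After op 5 (modify a.txt): modified={a.txt, b.txt, e.txt} staged={none}
After op 6 (modify e.txt): modified={a.txt, b.txt, e.txt} staged={none}
After op 7 (git add a.txt): modified={b.txt, e.txt} staged={a.txt}
After op 8 (git reset a.txt): modified={a.txt, b.txt, e.txt} staged={none}
After op 9 (git add c.txt): modified={a.txt, b.txt, e.txt} staged={none}
After op 10 (modify b.txt): modified={a.txt, b.txt, e.txt} staged={none}
After op 11 (modify c.txt): modified={a.txt, b.txt, c.txt, e.txt} staged={none}
After op 12 (modify d.txt): modified={a.txt, b.txt, c.txt, d.txt, e.txt} staged={none}
After op 13 (git add e.txt): modified={a.txt, b.txt, c.txt, d.txt} staged={e.txt}
After op 14 (modify e.txt): modified={a.txt, b.txt, c.txt, d.txt, e.txt} staged={e.txt}
After op 15 (git reset e.txt): modified={a.txt, b.txt, c.txt, d.txt, e.txt} staged={none}
After op 16 (git add d.txt): modified={a.txt, b.txt, c.txt, e.txt} staged={d.txt}
Final staged set: {d.txt} -> count=1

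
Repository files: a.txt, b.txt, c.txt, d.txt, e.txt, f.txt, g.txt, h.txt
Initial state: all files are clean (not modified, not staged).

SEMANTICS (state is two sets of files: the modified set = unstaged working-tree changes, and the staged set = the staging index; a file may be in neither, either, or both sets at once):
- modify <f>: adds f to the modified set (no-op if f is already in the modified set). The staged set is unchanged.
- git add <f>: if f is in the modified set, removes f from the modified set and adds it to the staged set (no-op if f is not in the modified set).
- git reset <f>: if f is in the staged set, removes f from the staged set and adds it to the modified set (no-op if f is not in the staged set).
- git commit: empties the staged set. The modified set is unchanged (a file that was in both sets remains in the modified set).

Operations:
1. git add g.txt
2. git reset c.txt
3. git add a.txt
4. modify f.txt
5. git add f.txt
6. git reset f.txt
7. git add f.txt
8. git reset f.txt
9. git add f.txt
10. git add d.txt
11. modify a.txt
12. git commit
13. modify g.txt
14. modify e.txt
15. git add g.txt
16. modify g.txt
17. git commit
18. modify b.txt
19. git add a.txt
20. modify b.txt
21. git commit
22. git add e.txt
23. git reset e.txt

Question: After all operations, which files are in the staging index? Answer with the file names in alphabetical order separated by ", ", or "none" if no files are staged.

Answer: none

Derivation:
After op 1 (git add g.txt): modified={none} staged={none}
After op 2 (git reset c.txt): modified={none} staged={none}
After op 3 (git add a.txt): modified={none} staged={none}
After op 4 (modify f.txt): modified={f.txt} staged={none}
After op 5 (git add f.txt): modified={none} staged={f.txt}
After op 6 (git reset f.txt): modified={f.txt} staged={none}
After op 7 (git add f.txt): modified={none} staged={f.txt}
After op 8 (git reset f.txt): modified={f.txt} staged={none}
After op 9 (git add f.txt): modified={none} staged={f.txt}
After op 10 (git add d.txt): modified={none} staged={f.txt}
After op 11 (modify a.txt): modified={a.txt} staged={f.txt}
After op 12 (git commit): modified={a.txt} staged={none}
After op 13 (modify g.txt): modified={a.txt, g.txt} staged={none}
After op 14 (modify e.txt): modified={a.txt, e.txt, g.txt} staged={none}
After op 15 (git add g.txt): modified={a.txt, e.txt} staged={g.txt}
After op 16 (modify g.txt): modified={a.txt, e.txt, g.txt} staged={g.txt}
After op 17 (git commit): modified={a.txt, e.txt, g.txt} staged={none}
After op 18 (modify b.txt): modified={a.txt, b.txt, e.txt, g.txt} staged={none}
After op 19 (git add a.txt): modified={b.txt, e.txt, g.txt} staged={a.txt}
After op 20 (modify b.txt): modified={b.txt, e.txt, g.txt} staged={a.txt}
After op 21 (git commit): modified={b.txt, e.txt, g.txt} staged={none}
After op 22 (git add e.txt): modified={b.txt, g.txt} staged={e.txt}
After op 23 (git reset e.txt): modified={b.txt, e.txt, g.txt} staged={none}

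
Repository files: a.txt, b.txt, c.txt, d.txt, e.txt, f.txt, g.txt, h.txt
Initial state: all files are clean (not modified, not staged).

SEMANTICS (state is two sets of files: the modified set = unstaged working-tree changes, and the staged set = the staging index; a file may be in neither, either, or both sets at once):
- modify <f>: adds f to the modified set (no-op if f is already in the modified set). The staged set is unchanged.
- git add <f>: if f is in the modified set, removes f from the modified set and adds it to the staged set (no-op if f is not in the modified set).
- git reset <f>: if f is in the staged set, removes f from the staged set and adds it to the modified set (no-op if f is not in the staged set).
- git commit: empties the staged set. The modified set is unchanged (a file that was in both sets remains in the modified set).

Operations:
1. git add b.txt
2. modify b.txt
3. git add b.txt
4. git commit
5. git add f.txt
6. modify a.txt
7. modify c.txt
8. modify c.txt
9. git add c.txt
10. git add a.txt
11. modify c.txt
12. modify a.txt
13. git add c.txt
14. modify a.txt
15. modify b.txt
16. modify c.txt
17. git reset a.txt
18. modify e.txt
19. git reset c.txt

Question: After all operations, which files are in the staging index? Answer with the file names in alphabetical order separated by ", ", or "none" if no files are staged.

Answer: none

Derivation:
After op 1 (git add b.txt): modified={none} staged={none}
After op 2 (modify b.txt): modified={b.txt} staged={none}
After op 3 (git add b.txt): modified={none} staged={b.txt}
After op 4 (git commit): modified={none} staged={none}
After op 5 (git add f.txt): modified={none} staged={none}
After op 6 (modify a.txt): modified={a.txt} staged={none}
After op 7 (modify c.txt): modified={a.txt, c.txt} staged={none}
After op 8 (modify c.txt): modified={a.txt, c.txt} staged={none}
After op 9 (git add c.txt): modified={a.txt} staged={c.txt}
After op 10 (git add a.txt): modified={none} staged={a.txt, c.txt}
After op 11 (modify c.txt): modified={c.txt} staged={a.txt, c.txt}
After op 12 (modify a.txt): modified={a.txt, c.txt} staged={a.txt, c.txt}
After op 13 (git add c.txt): modified={a.txt} staged={a.txt, c.txt}
After op 14 (modify a.txt): modified={a.txt} staged={a.txt, c.txt}
After op 15 (modify b.txt): modified={a.txt, b.txt} staged={a.txt, c.txt}
After op 16 (modify c.txt): modified={a.txt, b.txt, c.txt} staged={a.txt, c.txt}
After op 17 (git reset a.txt): modified={a.txt, b.txt, c.txt} staged={c.txt}
After op 18 (modify e.txt): modified={a.txt, b.txt, c.txt, e.txt} staged={c.txt}
After op 19 (git reset c.txt): modified={a.txt, b.txt, c.txt, e.txt} staged={none}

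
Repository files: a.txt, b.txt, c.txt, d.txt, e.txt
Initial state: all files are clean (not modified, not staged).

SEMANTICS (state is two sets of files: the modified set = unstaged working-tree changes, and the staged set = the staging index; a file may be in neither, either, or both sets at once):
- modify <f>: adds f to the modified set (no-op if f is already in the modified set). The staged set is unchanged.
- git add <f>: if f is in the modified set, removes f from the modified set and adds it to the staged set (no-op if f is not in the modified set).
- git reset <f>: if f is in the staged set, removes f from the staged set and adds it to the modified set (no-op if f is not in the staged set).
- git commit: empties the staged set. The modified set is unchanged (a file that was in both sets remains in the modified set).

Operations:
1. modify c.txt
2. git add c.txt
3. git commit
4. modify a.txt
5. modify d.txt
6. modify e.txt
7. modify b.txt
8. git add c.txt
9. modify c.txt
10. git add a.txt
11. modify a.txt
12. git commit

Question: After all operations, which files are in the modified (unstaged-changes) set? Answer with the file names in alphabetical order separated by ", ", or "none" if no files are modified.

Answer: a.txt, b.txt, c.txt, d.txt, e.txt

Derivation:
After op 1 (modify c.txt): modified={c.txt} staged={none}
After op 2 (git add c.txt): modified={none} staged={c.txt}
After op 3 (git commit): modified={none} staged={none}
After op 4 (modify a.txt): modified={a.txt} staged={none}
After op 5 (modify d.txt): modified={a.txt, d.txt} staged={none}
After op 6 (modify e.txt): modified={a.txt, d.txt, e.txt} staged={none}
After op 7 (modify b.txt): modified={a.txt, b.txt, d.txt, e.txt} staged={none}
After op 8 (git add c.txt): modified={a.txt, b.txt, d.txt, e.txt} staged={none}
After op 9 (modify c.txt): modified={a.txt, b.txt, c.txt, d.txt, e.txt} staged={none}
After op 10 (git add a.txt): modified={b.txt, c.txt, d.txt, e.txt} staged={a.txt}
After op 11 (modify a.txt): modified={a.txt, b.txt, c.txt, d.txt, e.txt} staged={a.txt}
After op 12 (git commit): modified={a.txt, b.txt, c.txt, d.txt, e.txt} staged={none}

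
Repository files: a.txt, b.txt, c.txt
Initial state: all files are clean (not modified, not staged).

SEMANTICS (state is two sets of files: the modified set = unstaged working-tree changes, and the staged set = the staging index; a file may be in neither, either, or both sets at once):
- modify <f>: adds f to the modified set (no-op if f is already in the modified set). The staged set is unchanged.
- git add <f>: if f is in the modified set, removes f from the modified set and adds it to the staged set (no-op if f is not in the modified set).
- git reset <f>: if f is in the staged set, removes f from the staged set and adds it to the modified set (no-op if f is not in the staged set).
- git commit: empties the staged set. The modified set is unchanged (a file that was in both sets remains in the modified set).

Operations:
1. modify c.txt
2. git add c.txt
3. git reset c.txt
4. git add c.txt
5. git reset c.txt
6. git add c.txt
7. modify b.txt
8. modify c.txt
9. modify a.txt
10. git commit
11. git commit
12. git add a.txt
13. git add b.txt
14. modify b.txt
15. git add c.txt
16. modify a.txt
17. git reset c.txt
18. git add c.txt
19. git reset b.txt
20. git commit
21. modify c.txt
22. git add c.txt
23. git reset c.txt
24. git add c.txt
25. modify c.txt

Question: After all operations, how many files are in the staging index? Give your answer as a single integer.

After op 1 (modify c.txt): modified={c.txt} staged={none}
After op 2 (git add c.txt): modified={none} staged={c.txt}
After op 3 (git reset c.txt): modified={c.txt} staged={none}
After op 4 (git add c.txt): modified={none} staged={c.txt}
After op 5 (git reset c.txt): modified={c.txt} staged={none}
After op 6 (git add c.txt): modified={none} staged={c.txt}
After op 7 (modify b.txt): modified={b.txt} staged={c.txt}
After op 8 (modify c.txt): modified={b.txt, c.txt} staged={c.txt}
After op 9 (modify a.txt): modified={a.txt, b.txt, c.txt} staged={c.txt}
After op 10 (git commit): modified={a.txt, b.txt, c.txt} staged={none}
After op 11 (git commit): modified={a.txt, b.txt, c.txt} staged={none}
After op 12 (git add a.txt): modified={b.txt, c.txt} staged={a.txt}
After op 13 (git add b.txt): modified={c.txt} staged={a.txt, b.txt}
After op 14 (modify b.txt): modified={b.txt, c.txt} staged={a.txt, b.txt}
After op 15 (git add c.txt): modified={b.txt} staged={a.txt, b.txt, c.txt}
After op 16 (modify a.txt): modified={a.txt, b.txt} staged={a.txt, b.txt, c.txt}
After op 17 (git reset c.txt): modified={a.txt, b.txt, c.txt} staged={a.txt, b.txt}
After op 18 (git add c.txt): modified={a.txt, b.txt} staged={a.txt, b.txt, c.txt}
After op 19 (git reset b.txt): modified={a.txt, b.txt} staged={a.txt, c.txt}
After op 20 (git commit): modified={a.txt, b.txt} staged={none}
After op 21 (modify c.txt): modified={a.txt, b.txt, c.txt} staged={none}
After op 22 (git add c.txt): modified={a.txt, b.txt} staged={c.txt}
After op 23 (git reset c.txt): modified={a.txt, b.txt, c.txt} staged={none}
After op 24 (git add c.txt): modified={a.txt, b.txt} staged={c.txt}
After op 25 (modify c.txt): modified={a.txt, b.txt, c.txt} staged={c.txt}
Final staged set: {c.txt} -> count=1

Answer: 1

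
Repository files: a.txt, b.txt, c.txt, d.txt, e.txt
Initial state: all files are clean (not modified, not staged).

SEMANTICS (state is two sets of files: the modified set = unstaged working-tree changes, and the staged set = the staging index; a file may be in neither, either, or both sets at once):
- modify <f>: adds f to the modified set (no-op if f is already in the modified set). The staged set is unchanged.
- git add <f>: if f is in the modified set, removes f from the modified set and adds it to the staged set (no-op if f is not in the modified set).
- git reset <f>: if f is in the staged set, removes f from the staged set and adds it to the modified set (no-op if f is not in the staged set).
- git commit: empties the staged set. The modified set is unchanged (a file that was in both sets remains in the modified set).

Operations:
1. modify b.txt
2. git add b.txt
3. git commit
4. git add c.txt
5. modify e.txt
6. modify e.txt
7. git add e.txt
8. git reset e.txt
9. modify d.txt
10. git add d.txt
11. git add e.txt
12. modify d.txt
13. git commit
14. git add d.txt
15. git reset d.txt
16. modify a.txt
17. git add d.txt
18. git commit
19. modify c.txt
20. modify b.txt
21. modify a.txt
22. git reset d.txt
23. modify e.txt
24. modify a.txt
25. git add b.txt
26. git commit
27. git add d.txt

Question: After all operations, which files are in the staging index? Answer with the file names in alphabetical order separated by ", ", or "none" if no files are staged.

Answer: none

Derivation:
After op 1 (modify b.txt): modified={b.txt} staged={none}
After op 2 (git add b.txt): modified={none} staged={b.txt}
After op 3 (git commit): modified={none} staged={none}
After op 4 (git add c.txt): modified={none} staged={none}
After op 5 (modify e.txt): modified={e.txt} staged={none}
After op 6 (modify e.txt): modified={e.txt} staged={none}
After op 7 (git add e.txt): modified={none} staged={e.txt}
After op 8 (git reset e.txt): modified={e.txt} staged={none}
After op 9 (modify d.txt): modified={d.txt, e.txt} staged={none}
After op 10 (git add d.txt): modified={e.txt} staged={d.txt}
After op 11 (git add e.txt): modified={none} staged={d.txt, e.txt}
After op 12 (modify d.txt): modified={d.txt} staged={d.txt, e.txt}
After op 13 (git commit): modified={d.txt} staged={none}
After op 14 (git add d.txt): modified={none} staged={d.txt}
After op 15 (git reset d.txt): modified={d.txt} staged={none}
After op 16 (modify a.txt): modified={a.txt, d.txt} staged={none}
After op 17 (git add d.txt): modified={a.txt} staged={d.txt}
After op 18 (git commit): modified={a.txt} staged={none}
After op 19 (modify c.txt): modified={a.txt, c.txt} staged={none}
After op 20 (modify b.txt): modified={a.txt, b.txt, c.txt} staged={none}
After op 21 (modify a.txt): modified={a.txt, b.txt, c.txt} staged={none}
After op 22 (git reset d.txt): modified={a.txt, b.txt, c.txt} staged={none}
After op 23 (modify e.txt): modified={a.txt, b.txt, c.txt, e.txt} staged={none}
After op 24 (modify a.txt): modified={a.txt, b.txt, c.txt, e.txt} staged={none}
After op 25 (git add b.txt): modified={a.txt, c.txt, e.txt} staged={b.txt}
After op 26 (git commit): modified={a.txt, c.txt, e.txt} staged={none}
After op 27 (git add d.txt): modified={a.txt, c.txt, e.txt} staged={none}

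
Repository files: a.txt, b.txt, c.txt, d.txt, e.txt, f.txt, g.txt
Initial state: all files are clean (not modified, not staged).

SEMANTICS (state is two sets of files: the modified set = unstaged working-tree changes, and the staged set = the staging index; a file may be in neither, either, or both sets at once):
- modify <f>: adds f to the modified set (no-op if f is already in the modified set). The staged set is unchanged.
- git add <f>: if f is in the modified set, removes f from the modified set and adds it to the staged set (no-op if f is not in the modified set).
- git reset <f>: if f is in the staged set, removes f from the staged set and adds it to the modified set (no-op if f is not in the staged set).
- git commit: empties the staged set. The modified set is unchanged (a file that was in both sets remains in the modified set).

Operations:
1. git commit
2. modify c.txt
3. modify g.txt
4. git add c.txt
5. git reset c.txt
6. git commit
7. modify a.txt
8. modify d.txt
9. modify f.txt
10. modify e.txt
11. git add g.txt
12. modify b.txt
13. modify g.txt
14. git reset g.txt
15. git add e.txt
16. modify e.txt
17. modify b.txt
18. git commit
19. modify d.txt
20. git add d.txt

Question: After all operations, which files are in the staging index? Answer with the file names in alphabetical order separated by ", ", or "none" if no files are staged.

Answer: d.txt

Derivation:
After op 1 (git commit): modified={none} staged={none}
After op 2 (modify c.txt): modified={c.txt} staged={none}
After op 3 (modify g.txt): modified={c.txt, g.txt} staged={none}
After op 4 (git add c.txt): modified={g.txt} staged={c.txt}
After op 5 (git reset c.txt): modified={c.txt, g.txt} staged={none}
After op 6 (git commit): modified={c.txt, g.txt} staged={none}
After op 7 (modify a.txt): modified={a.txt, c.txt, g.txt} staged={none}
After op 8 (modify d.txt): modified={a.txt, c.txt, d.txt, g.txt} staged={none}
After op 9 (modify f.txt): modified={a.txt, c.txt, d.txt, f.txt, g.txt} staged={none}
After op 10 (modify e.txt): modified={a.txt, c.txt, d.txt, e.txt, f.txt, g.txt} staged={none}
After op 11 (git add g.txt): modified={a.txt, c.txt, d.txt, e.txt, f.txt} staged={g.txt}
After op 12 (modify b.txt): modified={a.txt, b.txt, c.txt, d.txt, e.txt, f.txt} staged={g.txt}
After op 13 (modify g.txt): modified={a.txt, b.txt, c.txt, d.txt, e.txt, f.txt, g.txt} staged={g.txt}
After op 14 (git reset g.txt): modified={a.txt, b.txt, c.txt, d.txt, e.txt, f.txt, g.txt} staged={none}
After op 15 (git add e.txt): modified={a.txt, b.txt, c.txt, d.txt, f.txt, g.txt} staged={e.txt}
After op 16 (modify e.txt): modified={a.txt, b.txt, c.txt, d.txt, e.txt, f.txt, g.txt} staged={e.txt}
After op 17 (modify b.txt): modified={a.txt, b.txt, c.txt, d.txt, e.txt, f.txt, g.txt} staged={e.txt}
After op 18 (git commit): modified={a.txt, b.txt, c.txt, d.txt, e.txt, f.txt, g.txt} staged={none}
After op 19 (modify d.txt): modified={a.txt, b.txt, c.txt, d.txt, e.txt, f.txt, g.txt} staged={none}
After op 20 (git add d.txt): modified={a.txt, b.txt, c.txt, e.txt, f.txt, g.txt} staged={d.txt}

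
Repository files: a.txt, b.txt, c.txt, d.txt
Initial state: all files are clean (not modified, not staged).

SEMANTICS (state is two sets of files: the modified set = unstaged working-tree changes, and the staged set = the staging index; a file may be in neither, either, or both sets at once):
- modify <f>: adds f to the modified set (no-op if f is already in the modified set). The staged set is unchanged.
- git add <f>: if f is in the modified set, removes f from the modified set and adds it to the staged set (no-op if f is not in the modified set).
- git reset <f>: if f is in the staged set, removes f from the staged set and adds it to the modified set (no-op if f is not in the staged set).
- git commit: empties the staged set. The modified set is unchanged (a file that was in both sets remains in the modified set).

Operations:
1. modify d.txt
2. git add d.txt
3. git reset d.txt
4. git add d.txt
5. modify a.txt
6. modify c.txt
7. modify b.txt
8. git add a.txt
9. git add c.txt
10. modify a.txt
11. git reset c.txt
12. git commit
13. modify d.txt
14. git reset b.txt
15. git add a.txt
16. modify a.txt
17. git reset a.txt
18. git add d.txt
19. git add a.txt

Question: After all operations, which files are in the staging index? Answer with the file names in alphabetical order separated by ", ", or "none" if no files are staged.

After op 1 (modify d.txt): modified={d.txt} staged={none}
After op 2 (git add d.txt): modified={none} staged={d.txt}
After op 3 (git reset d.txt): modified={d.txt} staged={none}
After op 4 (git add d.txt): modified={none} staged={d.txt}
After op 5 (modify a.txt): modified={a.txt} staged={d.txt}
After op 6 (modify c.txt): modified={a.txt, c.txt} staged={d.txt}
After op 7 (modify b.txt): modified={a.txt, b.txt, c.txt} staged={d.txt}
After op 8 (git add a.txt): modified={b.txt, c.txt} staged={a.txt, d.txt}
After op 9 (git add c.txt): modified={b.txt} staged={a.txt, c.txt, d.txt}
After op 10 (modify a.txt): modified={a.txt, b.txt} staged={a.txt, c.txt, d.txt}
After op 11 (git reset c.txt): modified={a.txt, b.txt, c.txt} staged={a.txt, d.txt}
After op 12 (git commit): modified={a.txt, b.txt, c.txt} staged={none}
After op 13 (modify d.txt): modified={a.txt, b.txt, c.txt, d.txt} staged={none}
After op 14 (git reset b.txt): modified={a.txt, b.txt, c.txt, d.txt} staged={none}
After op 15 (git add a.txt): modified={b.txt, c.txt, d.txt} staged={a.txt}
After op 16 (modify a.txt): modified={a.txt, b.txt, c.txt, d.txt} staged={a.txt}
After op 17 (git reset a.txt): modified={a.txt, b.txt, c.txt, d.txt} staged={none}
After op 18 (git add d.txt): modified={a.txt, b.txt, c.txt} staged={d.txt}
After op 19 (git add a.txt): modified={b.txt, c.txt} staged={a.txt, d.txt}

Answer: a.txt, d.txt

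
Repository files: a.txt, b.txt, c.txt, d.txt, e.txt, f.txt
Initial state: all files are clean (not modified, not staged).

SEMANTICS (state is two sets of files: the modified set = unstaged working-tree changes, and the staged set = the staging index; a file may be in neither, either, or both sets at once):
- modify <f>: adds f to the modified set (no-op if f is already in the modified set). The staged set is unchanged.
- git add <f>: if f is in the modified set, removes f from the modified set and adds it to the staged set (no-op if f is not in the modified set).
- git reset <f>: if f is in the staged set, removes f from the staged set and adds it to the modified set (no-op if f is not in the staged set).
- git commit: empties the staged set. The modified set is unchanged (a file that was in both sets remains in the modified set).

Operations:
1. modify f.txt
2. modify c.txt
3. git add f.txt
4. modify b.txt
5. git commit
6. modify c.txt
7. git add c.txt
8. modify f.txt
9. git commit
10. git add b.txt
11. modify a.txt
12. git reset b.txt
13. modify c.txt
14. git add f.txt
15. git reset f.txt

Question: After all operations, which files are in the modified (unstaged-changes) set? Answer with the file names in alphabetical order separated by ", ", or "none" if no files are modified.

Answer: a.txt, b.txt, c.txt, f.txt

Derivation:
After op 1 (modify f.txt): modified={f.txt} staged={none}
After op 2 (modify c.txt): modified={c.txt, f.txt} staged={none}
After op 3 (git add f.txt): modified={c.txt} staged={f.txt}
After op 4 (modify b.txt): modified={b.txt, c.txt} staged={f.txt}
After op 5 (git commit): modified={b.txt, c.txt} staged={none}
After op 6 (modify c.txt): modified={b.txt, c.txt} staged={none}
After op 7 (git add c.txt): modified={b.txt} staged={c.txt}
After op 8 (modify f.txt): modified={b.txt, f.txt} staged={c.txt}
After op 9 (git commit): modified={b.txt, f.txt} staged={none}
After op 10 (git add b.txt): modified={f.txt} staged={b.txt}
After op 11 (modify a.txt): modified={a.txt, f.txt} staged={b.txt}
After op 12 (git reset b.txt): modified={a.txt, b.txt, f.txt} staged={none}
After op 13 (modify c.txt): modified={a.txt, b.txt, c.txt, f.txt} staged={none}
After op 14 (git add f.txt): modified={a.txt, b.txt, c.txt} staged={f.txt}
After op 15 (git reset f.txt): modified={a.txt, b.txt, c.txt, f.txt} staged={none}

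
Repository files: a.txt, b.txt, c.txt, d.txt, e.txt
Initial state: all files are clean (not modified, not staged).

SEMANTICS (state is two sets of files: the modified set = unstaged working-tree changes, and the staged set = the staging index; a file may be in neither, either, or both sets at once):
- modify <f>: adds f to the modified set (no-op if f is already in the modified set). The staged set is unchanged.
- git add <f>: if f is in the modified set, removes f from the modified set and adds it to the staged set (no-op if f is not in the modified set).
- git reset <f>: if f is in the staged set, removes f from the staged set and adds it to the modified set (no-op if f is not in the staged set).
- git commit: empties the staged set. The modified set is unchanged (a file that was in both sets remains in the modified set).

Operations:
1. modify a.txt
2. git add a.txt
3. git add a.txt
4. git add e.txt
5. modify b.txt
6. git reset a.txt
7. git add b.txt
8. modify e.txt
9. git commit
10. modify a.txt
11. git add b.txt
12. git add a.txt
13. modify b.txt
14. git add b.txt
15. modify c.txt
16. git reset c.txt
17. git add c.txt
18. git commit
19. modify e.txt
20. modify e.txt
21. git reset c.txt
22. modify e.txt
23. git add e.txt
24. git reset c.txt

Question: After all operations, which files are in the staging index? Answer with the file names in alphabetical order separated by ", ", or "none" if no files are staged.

Answer: e.txt

Derivation:
After op 1 (modify a.txt): modified={a.txt} staged={none}
After op 2 (git add a.txt): modified={none} staged={a.txt}
After op 3 (git add a.txt): modified={none} staged={a.txt}
After op 4 (git add e.txt): modified={none} staged={a.txt}
After op 5 (modify b.txt): modified={b.txt} staged={a.txt}
After op 6 (git reset a.txt): modified={a.txt, b.txt} staged={none}
After op 7 (git add b.txt): modified={a.txt} staged={b.txt}
After op 8 (modify e.txt): modified={a.txt, e.txt} staged={b.txt}
After op 9 (git commit): modified={a.txt, e.txt} staged={none}
After op 10 (modify a.txt): modified={a.txt, e.txt} staged={none}
After op 11 (git add b.txt): modified={a.txt, e.txt} staged={none}
After op 12 (git add a.txt): modified={e.txt} staged={a.txt}
After op 13 (modify b.txt): modified={b.txt, e.txt} staged={a.txt}
After op 14 (git add b.txt): modified={e.txt} staged={a.txt, b.txt}
After op 15 (modify c.txt): modified={c.txt, e.txt} staged={a.txt, b.txt}
After op 16 (git reset c.txt): modified={c.txt, e.txt} staged={a.txt, b.txt}
After op 17 (git add c.txt): modified={e.txt} staged={a.txt, b.txt, c.txt}
After op 18 (git commit): modified={e.txt} staged={none}
After op 19 (modify e.txt): modified={e.txt} staged={none}
After op 20 (modify e.txt): modified={e.txt} staged={none}
After op 21 (git reset c.txt): modified={e.txt} staged={none}
After op 22 (modify e.txt): modified={e.txt} staged={none}
After op 23 (git add e.txt): modified={none} staged={e.txt}
After op 24 (git reset c.txt): modified={none} staged={e.txt}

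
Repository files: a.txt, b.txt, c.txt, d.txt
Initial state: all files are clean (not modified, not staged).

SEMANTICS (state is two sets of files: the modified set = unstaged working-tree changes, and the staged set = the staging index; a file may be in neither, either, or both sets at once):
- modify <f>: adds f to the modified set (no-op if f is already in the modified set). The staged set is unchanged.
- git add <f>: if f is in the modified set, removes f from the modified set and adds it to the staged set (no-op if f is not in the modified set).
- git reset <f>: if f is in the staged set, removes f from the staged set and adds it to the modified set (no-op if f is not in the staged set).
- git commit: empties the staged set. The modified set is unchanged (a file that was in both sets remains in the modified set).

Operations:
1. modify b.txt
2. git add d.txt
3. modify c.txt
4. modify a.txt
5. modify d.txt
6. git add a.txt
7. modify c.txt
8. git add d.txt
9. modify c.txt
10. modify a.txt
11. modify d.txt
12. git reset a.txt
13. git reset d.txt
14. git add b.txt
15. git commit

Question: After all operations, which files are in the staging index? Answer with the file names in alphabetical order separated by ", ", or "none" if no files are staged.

After op 1 (modify b.txt): modified={b.txt} staged={none}
After op 2 (git add d.txt): modified={b.txt} staged={none}
After op 3 (modify c.txt): modified={b.txt, c.txt} staged={none}
After op 4 (modify a.txt): modified={a.txt, b.txt, c.txt} staged={none}
After op 5 (modify d.txt): modified={a.txt, b.txt, c.txt, d.txt} staged={none}
After op 6 (git add a.txt): modified={b.txt, c.txt, d.txt} staged={a.txt}
After op 7 (modify c.txt): modified={b.txt, c.txt, d.txt} staged={a.txt}
After op 8 (git add d.txt): modified={b.txt, c.txt} staged={a.txt, d.txt}
After op 9 (modify c.txt): modified={b.txt, c.txt} staged={a.txt, d.txt}
After op 10 (modify a.txt): modified={a.txt, b.txt, c.txt} staged={a.txt, d.txt}
After op 11 (modify d.txt): modified={a.txt, b.txt, c.txt, d.txt} staged={a.txt, d.txt}
After op 12 (git reset a.txt): modified={a.txt, b.txt, c.txt, d.txt} staged={d.txt}
After op 13 (git reset d.txt): modified={a.txt, b.txt, c.txt, d.txt} staged={none}
After op 14 (git add b.txt): modified={a.txt, c.txt, d.txt} staged={b.txt}
After op 15 (git commit): modified={a.txt, c.txt, d.txt} staged={none}

Answer: none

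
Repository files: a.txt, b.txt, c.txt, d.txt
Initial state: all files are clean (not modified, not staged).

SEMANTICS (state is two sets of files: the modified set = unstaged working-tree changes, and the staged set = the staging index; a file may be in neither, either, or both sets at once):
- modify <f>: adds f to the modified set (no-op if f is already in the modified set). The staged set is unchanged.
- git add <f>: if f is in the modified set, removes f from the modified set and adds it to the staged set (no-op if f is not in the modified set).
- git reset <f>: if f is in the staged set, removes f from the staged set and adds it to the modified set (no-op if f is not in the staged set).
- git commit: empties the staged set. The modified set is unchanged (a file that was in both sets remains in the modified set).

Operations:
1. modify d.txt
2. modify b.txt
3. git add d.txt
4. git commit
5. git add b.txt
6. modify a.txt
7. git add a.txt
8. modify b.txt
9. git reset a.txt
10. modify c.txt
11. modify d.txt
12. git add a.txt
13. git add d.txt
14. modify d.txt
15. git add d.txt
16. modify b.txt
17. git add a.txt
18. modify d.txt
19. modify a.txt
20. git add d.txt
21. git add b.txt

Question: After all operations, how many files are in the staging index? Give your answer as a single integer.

Answer: 3

Derivation:
After op 1 (modify d.txt): modified={d.txt} staged={none}
After op 2 (modify b.txt): modified={b.txt, d.txt} staged={none}
After op 3 (git add d.txt): modified={b.txt} staged={d.txt}
After op 4 (git commit): modified={b.txt} staged={none}
After op 5 (git add b.txt): modified={none} staged={b.txt}
After op 6 (modify a.txt): modified={a.txt} staged={b.txt}
After op 7 (git add a.txt): modified={none} staged={a.txt, b.txt}
After op 8 (modify b.txt): modified={b.txt} staged={a.txt, b.txt}
After op 9 (git reset a.txt): modified={a.txt, b.txt} staged={b.txt}
After op 10 (modify c.txt): modified={a.txt, b.txt, c.txt} staged={b.txt}
After op 11 (modify d.txt): modified={a.txt, b.txt, c.txt, d.txt} staged={b.txt}
After op 12 (git add a.txt): modified={b.txt, c.txt, d.txt} staged={a.txt, b.txt}
After op 13 (git add d.txt): modified={b.txt, c.txt} staged={a.txt, b.txt, d.txt}
After op 14 (modify d.txt): modified={b.txt, c.txt, d.txt} staged={a.txt, b.txt, d.txt}
After op 15 (git add d.txt): modified={b.txt, c.txt} staged={a.txt, b.txt, d.txt}
After op 16 (modify b.txt): modified={b.txt, c.txt} staged={a.txt, b.txt, d.txt}
After op 17 (git add a.txt): modified={b.txt, c.txt} staged={a.txt, b.txt, d.txt}
After op 18 (modify d.txt): modified={b.txt, c.txt, d.txt} staged={a.txt, b.txt, d.txt}
After op 19 (modify a.txt): modified={a.txt, b.txt, c.txt, d.txt} staged={a.txt, b.txt, d.txt}
After op 20 (git add d.txt): modified={a.txt, b.txt, c.txt} staged={a.txt, b.txt, d.txt}
After op 21 (git add b.txt): modified={a.txt, c.txt} staged={a.txt, b.txt, d.txt}
Final staged set: {a.txt, b.txt, d.txt} -> count=3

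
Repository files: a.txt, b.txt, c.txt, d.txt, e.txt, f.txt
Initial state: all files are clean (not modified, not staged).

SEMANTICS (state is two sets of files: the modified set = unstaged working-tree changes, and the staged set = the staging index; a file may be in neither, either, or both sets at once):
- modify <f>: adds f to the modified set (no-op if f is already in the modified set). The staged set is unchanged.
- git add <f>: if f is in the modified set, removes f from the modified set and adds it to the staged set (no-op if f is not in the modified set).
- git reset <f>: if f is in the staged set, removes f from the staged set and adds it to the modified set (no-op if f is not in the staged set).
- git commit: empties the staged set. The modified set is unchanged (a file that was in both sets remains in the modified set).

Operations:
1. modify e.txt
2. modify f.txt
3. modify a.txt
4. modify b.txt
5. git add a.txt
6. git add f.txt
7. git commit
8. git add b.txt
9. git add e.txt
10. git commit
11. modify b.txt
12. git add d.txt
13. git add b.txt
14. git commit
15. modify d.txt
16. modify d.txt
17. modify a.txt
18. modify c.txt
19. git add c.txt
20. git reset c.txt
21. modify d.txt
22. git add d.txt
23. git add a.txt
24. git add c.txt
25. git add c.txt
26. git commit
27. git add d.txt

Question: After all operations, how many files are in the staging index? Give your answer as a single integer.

After op 1 (modify e.txt): modified={e.txt} staged={none}
After op 2 (modify f.txt): modified={e.txt, f.txt} staged={none}
After op 3 (modify a.txt): modified={a.txt, e.txt, f.txt} staged={none}
After op 4 (modify b.txt): modified={a.txt, b.txt, e.txt, f.txt} staged={none}
After op 5 (git add a.txt): modified={b.txt, e.txt, f.txt} staged={a.txt}
After op 6 (git add f.txt): modified={b.txt, e.txt} staged={a.txt, f.txt}
After op 7 (git commit): modified={b.txt, e.txt} staged={none}
After op 8 (git add b.txt): modified={e.txt} staged={b.txt}
After op 9 (git add e.txt): modified={none} staged={b.txt, e.txt}
After op 10 (git commit): modified={none} staged={none}
After op 11 (modify b.txt): modified={b.txt} staged={none}
After op 12 (git add d.txt): modified={b.txt} staged={none}
After op 13 (git add b.txt): modified={none} staged={b.txt}
After op 14 (git commit): modified={none} staged={none}
After op 15 (modify d.txt): modified={d.txt} staged={none}
After op 16 (modify d.txt): modified={d.txt} staged={none}
After op 17 (modify a.txt): modified={a.txt, d.txt} staged={none}
After op 18 (modify c.txt): modified={a.txt, c.txt, d.txt} staged={none}
After op 19 (git add c.txt): modified={a.txt, d.txt} staged={c.txt}
After op 20 (git reset c.txt): modified={a.txt, c.txt, d.txt} staged={none}
After op 21 (modify d.txt): modified={a.txt, c.txt, d.txt} staged={none}
After op 22 (git add d.txt): modified={a.txt, c.txt} staged={d.txt}
After op 23 (git add a.txt): modified={c.txt} staged={a.txt, d.txt}
After op 24 (git add c.txt): modified={none} staged={a.txt, c.txt, d.txt}
After op 25 (git add c.txt): modified={none} staged={a.txt, c.txt, d.txt}
After op 26 (git commit): modified={none} staged={none}
After op 27 (git add d.txt): modified={none} staged={none}
Final staged set: {none} -> count=0

Answer: 0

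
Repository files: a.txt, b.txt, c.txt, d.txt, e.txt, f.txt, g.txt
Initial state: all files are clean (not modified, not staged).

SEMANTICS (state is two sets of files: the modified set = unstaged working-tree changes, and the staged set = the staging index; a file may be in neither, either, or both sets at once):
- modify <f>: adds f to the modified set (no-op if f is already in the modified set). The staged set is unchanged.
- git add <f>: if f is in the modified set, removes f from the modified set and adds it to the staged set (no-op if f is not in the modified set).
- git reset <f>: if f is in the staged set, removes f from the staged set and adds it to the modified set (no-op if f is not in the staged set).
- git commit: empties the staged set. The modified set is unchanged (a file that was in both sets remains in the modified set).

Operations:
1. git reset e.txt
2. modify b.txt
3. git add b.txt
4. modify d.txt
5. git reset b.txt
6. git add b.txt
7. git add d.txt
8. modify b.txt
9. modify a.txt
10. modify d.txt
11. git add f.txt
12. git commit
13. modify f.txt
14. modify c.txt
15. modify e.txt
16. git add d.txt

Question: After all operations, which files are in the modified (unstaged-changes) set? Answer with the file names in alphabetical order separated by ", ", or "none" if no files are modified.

After op 1 (git reset e.txt): modified={none} staged={none}
After op 2 (modify b.txt): modified={b.txt} staged={none}
After op 3 (git add b.txt): modified={none} staged={b.txt}
After op 4 (modify d.txt): modified={d.txt} staged={b.txt}
After op 5 (git reset b.txt): modified={b.txt, d.txt} staged={none}
After op 6 (git add b.txt): modified={d.txt} staged={b.txt}
After op 7 (git add d.txt): modified={none} staged={b.txt, d.txt}
After op 8 (modify b.txt): modified={b.txt} staged={b.txt, d.txt}
After op 9 (modify a.txt): modified={a.txt, b.txt} staged={b.txt, d.txt}
After op 10 (modify d.txt): modified={a.txt, b.txt, d.txt} staged={b.txt, d.txt}
After op 11 (git add f.txt): modified={a.txt, b.txt, d.txt} staged={b.txt, d.txt}
After op 12 (git commit): modified={a.txt, b.txt, d.txt} staged={none}
After op 13 (modify f.txt): modified={a.txt, b.txt, d.txt, f.txt} staged={none}
After op 14 (modify c.txt): modified={a.txt, b.txt, c.txt, d.txt, f.txt} staged={none}
After op 15 (modify e.txt): modified={a.txt, b.txt, c.txt, d.txt, e.txt, f.txt} staged={none}
After op 16 (git add d.txt): modified={a.txt, b.txt, c.txt, e.txt, f.txt} staged={d.txt}

Answer: a.txt, b.txt, c.txt, e.txt, f.txt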